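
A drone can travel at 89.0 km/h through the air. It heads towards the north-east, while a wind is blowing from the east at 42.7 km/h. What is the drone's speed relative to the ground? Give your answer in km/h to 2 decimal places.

66.10 km/h

Taking east as x and north as y: velocity relative to the air = (62.933, 62.933) km/h; the air relative to ground = (-42.700, 0.000) km/h.
Velocity relative to ground = (62.933, 62.933) + (-42.700, 0.000) = (20.233, 62.933) km/h.
Speed = |(20.233, 62.933)| = 66.105 km/h.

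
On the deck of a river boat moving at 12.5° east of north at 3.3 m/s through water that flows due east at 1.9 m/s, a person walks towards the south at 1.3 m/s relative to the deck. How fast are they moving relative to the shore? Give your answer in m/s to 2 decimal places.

3.24 m/s

In east/north components (m/s): person relative to river boat = (0.000, -1.300); river boat relative to water = (0.714, 3.222); water relative to ground = (1.900, 0.000).
Sum = (2.614, 1.922) m/s.
Speed = |(2.614, 1.922)| = 3.245 m/s.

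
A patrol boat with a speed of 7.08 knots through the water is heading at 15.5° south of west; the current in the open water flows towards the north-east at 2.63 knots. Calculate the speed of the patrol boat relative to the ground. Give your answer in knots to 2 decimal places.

Taking east as x and north as y: velocity relative to the water = (-6.823, -1.892) knots; the water relative to ground = (1.860, 1.860) knots.
Velocity relative to ground = (-6.823, -1.892) + (1.860, 1.860) = (-4.963, -0.032) knots.
Speed = |(-4.963, -0.032)| = 4.963 knots.

4.96 knots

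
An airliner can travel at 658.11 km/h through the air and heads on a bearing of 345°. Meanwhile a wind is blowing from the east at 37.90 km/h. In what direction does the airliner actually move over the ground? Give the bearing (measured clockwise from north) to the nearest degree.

Taking east as x and north as y: velocity relative to the air = (-170.331, 635.685) km/h; the air relative to ground = (-37.900, 0.000) km/h.
Velocity relative to ground = (-170.331, 635.685) + (-37.900, 0.000) = (-208.231, 635.685) km/h.
Bearing = atan2(-208.23, 635.69) = 341.86° clockwise from north.

342°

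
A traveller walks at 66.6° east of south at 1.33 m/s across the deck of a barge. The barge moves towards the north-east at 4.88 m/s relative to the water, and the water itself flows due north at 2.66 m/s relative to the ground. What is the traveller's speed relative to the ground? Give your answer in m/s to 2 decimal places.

7.28 m/s

In east/north components (m/s): traveller relative to barge = (1.221, -0.528); barge relative to water = (3.451, 3.451); water relative to ground = (0.000, 2.660).
Sum = (4.671, 5.582) m/s.
Speed = |(4.671, 5.582)| = 7.279 m/s.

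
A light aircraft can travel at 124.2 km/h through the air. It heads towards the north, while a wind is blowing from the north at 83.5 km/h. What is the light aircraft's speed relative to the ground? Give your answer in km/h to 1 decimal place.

Taking east as x and north as y: velocity relative to the air = (0.000, 124.200) km/h; the air relative to ground = (0.000, -83.500) km/h.
Velocity relative to ground = (0.000, 124.200) + (0.000, -83.500) = (0.000, 40.700) km/h.
Speed = |(0.000, 40.700)| = 40.700 km/h.

40.7 km/h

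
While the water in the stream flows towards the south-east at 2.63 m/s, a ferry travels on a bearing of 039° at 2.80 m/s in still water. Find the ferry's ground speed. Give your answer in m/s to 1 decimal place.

Taking east as x and north as y: velocity relative to the water = (1.762, 2.176) m/s; the water relative to ground = (1.860, -1.860) m/s.
Velocity relative to ground = (1.762, 2.176) + (1.860, -1.860) = (3.622, 0.316) m/s.
Speed = |(3.622, 0.316)| = 3.636 m/s.

3.6 m/s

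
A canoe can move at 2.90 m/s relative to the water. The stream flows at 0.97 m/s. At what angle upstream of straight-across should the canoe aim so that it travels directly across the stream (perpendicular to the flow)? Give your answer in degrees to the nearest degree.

To cancel the current, the upstream component of the canoe's velocity must equal the flow: 2.90 sin θ = 0.97.
sin θ = 0.97 / 2.90 = 0.3345.
θ = arcsin(0.3345) = 19.541°.

20°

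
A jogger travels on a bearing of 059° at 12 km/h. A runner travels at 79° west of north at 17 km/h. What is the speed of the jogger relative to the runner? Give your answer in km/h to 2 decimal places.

27.13 km/h

Taking east as x and north as y: jogger velocity = (10.286, 6.180) km/h; runner velocity = (-16.688, 3.244) km/h.
Velocity of jogger relative to runner = (10.286, 6.180) − (-16.688, 3.244) = (26.974, 2.937) km/h.
Magnitude = |(26.974, 2.937)| = 27.133 km/h.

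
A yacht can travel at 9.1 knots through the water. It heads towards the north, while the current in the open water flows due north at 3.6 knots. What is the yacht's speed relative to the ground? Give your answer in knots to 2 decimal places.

Taking east as x and north as y: velocity relative to the water = (0.000, 9.100) knots; the water relative to ground = (0.000, 3.600) knots.
Velocity relative to ground = (0.000, 9.100) + (0.000, 3.600) = (0.000, 12.700) knots.
Speed = |(0.000, 12.700)| = 12.700 knots.

12.70 knots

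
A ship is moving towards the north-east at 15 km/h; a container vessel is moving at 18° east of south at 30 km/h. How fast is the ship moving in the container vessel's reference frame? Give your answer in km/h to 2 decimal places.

Taking east as x and north as y: ship velocity = (10.607, 10.607) km/h; container vessel velocity = (9.271, -28.532) km/h.
Velocity of ship relative to container vessel = (10.607, 10.607) − (9.271, -28.532) = (1.336, 39.138) km/h.
Magnitude = |(1.336, 39.138)| = 39.161 km/h.

39.16 km/h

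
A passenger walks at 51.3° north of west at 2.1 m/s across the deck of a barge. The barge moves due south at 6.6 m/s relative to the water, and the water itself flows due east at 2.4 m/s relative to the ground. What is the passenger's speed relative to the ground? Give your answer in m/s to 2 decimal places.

5.08 m/s

In east/north components (m/s): passenger relative to barge = (-1.313, 1.639); barge relative to water = (0.000, -6.600); water relative to ground = (2.400, 0.000).
Sum = (1.087, -4.961) m/s.
Speed = |(1.087, -4.961)| = 5.079 m/s.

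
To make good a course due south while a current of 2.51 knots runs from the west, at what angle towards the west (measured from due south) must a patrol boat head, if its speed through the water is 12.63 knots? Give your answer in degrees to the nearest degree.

The current pushes perpendicular to the desired track; the heading must have a component into the current equal to 2.51 knots: 12.63 sin θ = 2.51.
sin θ = 0.1987, so θ = 11.463°.

11°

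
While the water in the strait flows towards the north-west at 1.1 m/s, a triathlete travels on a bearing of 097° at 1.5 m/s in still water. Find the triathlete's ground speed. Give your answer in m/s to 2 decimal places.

0.93 m/s

Taking east as x and north as y: velocity relative to the water = (1.489, -0.183) m/s; the water relative to ground = (-0.778, 0.778) m/s.
Velocity relative to ground = (1.489, -0.183) + (-0.778, 0.778) = (0.711, 0.595) m/s.
Speed = |(0.711, 0.595)| = 0.927 m/s.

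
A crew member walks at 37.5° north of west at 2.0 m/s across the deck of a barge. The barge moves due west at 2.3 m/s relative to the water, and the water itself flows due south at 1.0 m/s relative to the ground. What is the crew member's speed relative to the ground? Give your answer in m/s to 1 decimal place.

In east/north components (m/s): crew member relative to barge = (-1.587, 1.218); barge relative to water = (-2.300, 0.000); water relative to ground = (0.000, -1.000).
Sum = (-3.887, 0.218) m/s.
Speed = |(-3.887, 0.218)| = 3.893 m/s.

3.9 m/s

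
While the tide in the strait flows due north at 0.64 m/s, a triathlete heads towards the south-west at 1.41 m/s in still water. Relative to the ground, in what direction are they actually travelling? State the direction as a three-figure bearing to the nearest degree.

250°

Taking east as x and north as y: velocity relative to the water = (-0.997, -0.997) m/s; the water relative to ground = (0.000, 0.640) m/s.
Velocity relative to ground = (-0.997, -0.997) + (0.000, 0.640) = (-0.997, -0.357) m/s.
Bearing = atan2(-1.00, -0.36) = 250.30° clockwise from north.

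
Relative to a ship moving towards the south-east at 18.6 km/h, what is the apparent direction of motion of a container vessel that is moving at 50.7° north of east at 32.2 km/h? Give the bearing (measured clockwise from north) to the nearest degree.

011°

Taking east as x and north as y: container vessel velocity = (20.395, 24.918) km/h; ship velocity = (13.152, -13.152) km/h.
Velocity of container vessel relative to ship = (20.395, 24.918) − (13.152, -13.152) = (7.243, 38.070) km/h.
Bearing = atan2(7.24, 38.07) = 10.77° clockwise from north.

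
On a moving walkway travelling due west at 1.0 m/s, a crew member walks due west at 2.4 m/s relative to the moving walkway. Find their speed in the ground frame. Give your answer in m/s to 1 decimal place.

Taking east as x and north as y: moving walkway velocity = (-1.000, 0.000) m/s; crew member velocity relative to moving walkway = (-2.400, 0.000) m/s.
Velocity relative to ground = (-1.000, 0.000) + (-2.400, 0.000) = (-3.400, 0.000) m/s.
Speed = |(-3.400, 0.000)| = 3.400 m/s.

3.4 m/s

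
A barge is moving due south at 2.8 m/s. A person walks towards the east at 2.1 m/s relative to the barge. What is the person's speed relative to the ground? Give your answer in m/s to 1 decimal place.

Taking east as x and north as y: barge velocity = (0.000, -2.800) m/s; person velocity relative to barge = (2.100, 0.000) m/s.
Velocity relative to ground = (0.000, -2.800) + (2.100, 0.000) = (2.100, -2.800) m/s.
Speed = |(2.100, -2.800)| = 3.500 m/s.

3.5 m/s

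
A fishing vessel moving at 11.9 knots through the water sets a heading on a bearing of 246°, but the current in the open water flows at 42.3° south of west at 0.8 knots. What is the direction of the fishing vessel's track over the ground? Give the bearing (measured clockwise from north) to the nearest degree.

245°

Taking east as x and north as y: velocity relative to the water = (-10.871, -4.840) knots; the water relative to ground = (-0.592, -0.538) knots.
Velocity relative to ground = (-10.871, -4.840) + (-0.592, -0.538) = (-11.463, -5.379) knots.
Bearing = atan2(-11.46, -5.38) = 244.86° clockwise from north.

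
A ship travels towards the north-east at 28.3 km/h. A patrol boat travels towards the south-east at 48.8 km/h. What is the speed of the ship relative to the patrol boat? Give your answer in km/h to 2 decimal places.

Taking east as x and north as y: ship velocity = (20.011, 20.011) km/h; patrol boat velocity = (34.507, -34.507) km/h.
Velocity of ship relative to patrol boat = (20.011, 20.011) − (34.507, -34.507) = (-14.496, 54.518) km/h.
Magnitude = |(-14.496, 54.518)| = 56.412 km/h.

56.41 km/h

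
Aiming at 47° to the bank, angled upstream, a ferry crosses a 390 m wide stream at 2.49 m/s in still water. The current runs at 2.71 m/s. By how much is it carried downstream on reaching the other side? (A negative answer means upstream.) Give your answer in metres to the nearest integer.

217 m

Perpendicular speed = 1.821 m/s; crossing time = 390 / 1.821 = 214.160 s.
Net downstream speed = 1.012 m/s.
Drift = 1.012 × 214.160 = 216.692 m (downstream).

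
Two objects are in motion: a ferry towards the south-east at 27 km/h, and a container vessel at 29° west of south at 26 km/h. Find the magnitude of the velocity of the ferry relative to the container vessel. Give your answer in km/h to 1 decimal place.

Taking east as x and north as y: ferry velocity = (19.092, -19.092) km/h; container vessel velocity = (-12.605, -22.740) km/h.
Velocity of ferry relative to container vessel = (19.092, -19.092) − (-12.605, -22.740) = (31.697, 3.648) km/h.
Magnitude = |(31.697, 3.648)| = 31.906 km/h.

31.9 km/h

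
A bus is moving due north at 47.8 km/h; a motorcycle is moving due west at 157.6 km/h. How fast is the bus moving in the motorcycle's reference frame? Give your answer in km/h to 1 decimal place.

164.7 km/h

Taking east as x and north as y: bus velocity = (0.000, 47.800) km/h; motorcycle velocity = (-157.600, 0.000) km/h.
Velocity of bus relative to motorcycle = (0.000, 47.800) − (-157.600, 0.000) = (157.600, 47.800) km/h.
Magnitude = |(157.600, 47.800)| = 164.689 km/h.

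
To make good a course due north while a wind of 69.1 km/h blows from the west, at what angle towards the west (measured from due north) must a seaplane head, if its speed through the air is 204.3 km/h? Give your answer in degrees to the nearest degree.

The wind pushes perpendicular to the desired track; the heading must have a component into the wind equal to 69.1 km/h: 204.3 sin θ = 69.1.
sin θ = 0.3382, so θ = 19.769°.

20°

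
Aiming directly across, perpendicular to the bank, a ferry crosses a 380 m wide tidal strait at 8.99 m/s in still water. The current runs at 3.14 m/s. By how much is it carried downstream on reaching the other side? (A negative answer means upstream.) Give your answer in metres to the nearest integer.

133 m

Perpendicular speed = 8.990 m/s; crossing time = 380 / 8.990 = 42.269 s.
Net downstream speed = 3.140 m/s.
Drift = 3.140 × 42.269 = 132.725 m (downstream).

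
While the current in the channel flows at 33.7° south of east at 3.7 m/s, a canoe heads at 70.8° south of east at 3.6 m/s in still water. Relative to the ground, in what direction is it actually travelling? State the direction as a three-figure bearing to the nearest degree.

Taking east as x and north as y: velocity relative to the water = (1.184, -3.400) m/s; the water relative to ground = (3.078, -2.053) m/s.
Velocity relative to ground = (1.184, -3.400) + (3.078, -2.053) = (4.262, -5.453) m/s.
Bearing = atan2(4.26, -5.45) = 141.99° clockwise from north.

142°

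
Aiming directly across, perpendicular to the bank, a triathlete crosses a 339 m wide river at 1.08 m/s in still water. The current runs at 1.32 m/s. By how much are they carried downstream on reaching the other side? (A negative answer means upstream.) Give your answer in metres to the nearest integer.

414 m

Perpendicular speed = 1.080 m/s; crossing time = 339 / 1.080 = 313.889 s.
Net downstream speed = 1.320 m/s.
Drift = 1.320 × 313.889 = 414.333 m (downstream).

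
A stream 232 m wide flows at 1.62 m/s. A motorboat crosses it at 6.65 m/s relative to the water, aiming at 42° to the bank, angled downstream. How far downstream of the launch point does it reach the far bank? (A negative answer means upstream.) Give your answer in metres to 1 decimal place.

Perpendicular speed = 4.450 m/s; crossing time = 232 / 4.450 = 52.138 s.
Net downstream speed = 6.562 m/s.
Drift = 6.562 × 52.138 = 342.126 m (downstream).

342.1 m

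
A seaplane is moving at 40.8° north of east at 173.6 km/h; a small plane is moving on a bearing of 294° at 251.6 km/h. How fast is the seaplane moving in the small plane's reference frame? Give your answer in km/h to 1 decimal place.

Taking east as x and north as y: seaplane velocity = (131.414, 113.434) km/h; small plane velocity = (-229.848, 102.335) km/h.
Velocity of seaplane relative to small plane = (131.414, 113.434) − (-229.848, 102.335) = (361.262, 11.099) km/h.
Magnitude = |(361.262, 11.099)| = 361.433 km/h.

361.4 km/h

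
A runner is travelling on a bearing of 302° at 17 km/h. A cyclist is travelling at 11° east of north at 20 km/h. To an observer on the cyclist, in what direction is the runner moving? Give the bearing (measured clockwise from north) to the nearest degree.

240°

Taking east as x and north as y: runner velocity = (-14.417, 9.009) km/h; cyclist velocity = (3.816, 19.633) km/h.
Velocity of runner relative to cyclist = (-14.417, 9.009) − (3.816, 19.633) = (-18.233, -10.624) km/h.
Bearing = atan2(-18.23, -10.62) = 239.77° clockwise from north.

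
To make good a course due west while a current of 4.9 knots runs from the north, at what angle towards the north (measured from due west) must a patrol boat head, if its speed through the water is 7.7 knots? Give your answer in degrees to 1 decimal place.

The current pushes perpendicular to the desired track; the heading must have a component into the current equal to 4.9 knots: 7.7 sin θ = 4.9.
sin θ = 0.6364, so θ = 39.521°.

39.5°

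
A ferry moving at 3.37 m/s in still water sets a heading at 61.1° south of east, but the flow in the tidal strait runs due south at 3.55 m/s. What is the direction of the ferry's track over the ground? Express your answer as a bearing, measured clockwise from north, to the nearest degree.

Taking east as x and north as y: velocity relative to the water = (1.629, -2.950) m/s; the water relative to ground = (0.000, -3.550) m/s.
Velocity relative to ground = (1.629, -2.950) + (0.000, -3.550) = (1.629, -6.500) m/s.
Bearing = atan2(1.63, -6.50) = 165.93° clockwise from north.

166°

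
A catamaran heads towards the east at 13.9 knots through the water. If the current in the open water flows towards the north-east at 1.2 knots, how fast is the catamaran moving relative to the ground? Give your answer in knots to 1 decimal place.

Taking east as x and north as y: velocity relative to the water = (13.900, 0.000) knots; the water relative to ground = (0.849, 0.849) knots.
Velocity relative to ground = (13.900, 0.000) + (0.849, 0.849) = (14.749, 0.849) knots.
Speed = |(14.749, 0.849)| = 14.773 knots.

14.8 knots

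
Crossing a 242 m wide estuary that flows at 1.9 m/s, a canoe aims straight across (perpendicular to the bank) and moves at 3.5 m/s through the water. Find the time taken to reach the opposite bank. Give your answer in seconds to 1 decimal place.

69.1 s

The component of the canoe's velocity perpendicular to the bank is 3.5 m/s.
Only the cross-stream component determines the crossing time; the current contributes nothing perpendicular to the bank.
Time = 242 / 3.500 = 69.143 s.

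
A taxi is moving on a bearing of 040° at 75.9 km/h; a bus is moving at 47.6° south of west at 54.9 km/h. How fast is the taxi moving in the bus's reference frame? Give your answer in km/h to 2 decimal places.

Taking east as x and north as y: taxi velocity = (48.788, 58.143) km/h; bus velocity = (-37.019, -40.541) km/h.
Velocity of taxi relative to bus = (48.788, 58.143) − (-37.019, -40.541) = (85.807, 98.684) km/h.
Magnitude = |(85.807, 98.684)| = 130.772 km/h.

130.77 km/h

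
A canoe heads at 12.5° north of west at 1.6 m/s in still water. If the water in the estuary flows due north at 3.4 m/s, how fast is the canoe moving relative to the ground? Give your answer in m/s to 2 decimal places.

4.06 m/s

Taking east as x and north as y: velocity relative to the water = (-1.562, 0.346) m/s; the water relative to ground = (0.000, 3.400) m/s.
Velocity relative to ground = (-1.562, 0.346) + (0.000, 3.400) = (-1.562, 3.746) m/s.
Speed = |(-1.562, 3.746)| = 4.059 m/s.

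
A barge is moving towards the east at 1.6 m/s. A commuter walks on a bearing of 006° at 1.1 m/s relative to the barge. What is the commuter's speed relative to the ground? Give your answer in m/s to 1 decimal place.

2.0 m/s

Taking east as x and north as y: barge velocity = (1.600, 0.000) m/s; commuter velocity relative to barge = (0.115, 1.094) m/s.
Velocity relative to ground = (1.600, 0.000) + (0.115, 1.094) = (1.715, 1.094) m/s.
Speed = |(1.715, 1.094)| = 2.034 m/s.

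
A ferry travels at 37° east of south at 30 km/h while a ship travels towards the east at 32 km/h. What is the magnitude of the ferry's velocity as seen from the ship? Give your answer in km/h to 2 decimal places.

27.72 km/h

Taking east as x and north as y: ferry velocity = (18.054, -23.959) km/h; ship velocity = (32.000, 0.000) km/h.
Velocity of ferry relative to ship = (18.054, -23.959) − (32.000, 0.000) = (-13.946, -23.959) km/h.
Magnitude = |(-13.946, -23.959)| = 27.722 km/h.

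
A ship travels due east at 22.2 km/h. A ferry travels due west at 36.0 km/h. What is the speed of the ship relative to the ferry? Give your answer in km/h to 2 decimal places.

58.20 km/h

Taking east as x and north as y: ship velocity = (22.200, 0.000) km/h; ferry velocity = (-36.000, 0.000) km/h.
Velocity of ship relative to ferry = (22.200, 0.000) − (-36.000, 0.000) = (58.200, 0.000) km/h.
Magnitude = |(58.200, 0.000)| = 58.200 km/h.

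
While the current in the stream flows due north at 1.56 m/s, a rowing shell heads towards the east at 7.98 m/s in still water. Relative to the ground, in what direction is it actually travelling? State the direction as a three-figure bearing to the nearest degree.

079°

Taking east as x and north as y: velocity relative to the water = (7.980, 0.000) m/s; the water relative to ground = (0.000, 1.560) m/s.
Velocity relative to ground = (7.980, 0.000) + (0.000, 1.560) = (7.980, 1.560) m/s.
Bearing = atan2(7.98, 1.56) = 78.94° clockwise from north.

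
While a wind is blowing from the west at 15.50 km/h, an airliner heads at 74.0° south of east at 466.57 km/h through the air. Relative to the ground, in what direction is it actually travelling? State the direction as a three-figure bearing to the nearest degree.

Taking east as x and north as y: velocity relative to the air = (128.604, -448.496) km/h; the air relative to ground = (15.500, 0.000) km/h.
Velocity relative to ground = (128.604, -448.496) + (15.500, 0.000) = (144.104, -448.496) km/h.
Bearing = atan2(144.10, -448.50) = 162.19° clockwise from north.

162°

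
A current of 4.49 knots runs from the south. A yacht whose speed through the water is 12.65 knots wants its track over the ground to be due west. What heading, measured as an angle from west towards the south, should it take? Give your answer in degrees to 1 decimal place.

20.8°

The current pushes perpendicular to the desired track; the heading must have a component into the current equal to 4.49 knots: 12.65 sin θ = 4.49.
sin θ = 0.3549, so θ = 20.790°.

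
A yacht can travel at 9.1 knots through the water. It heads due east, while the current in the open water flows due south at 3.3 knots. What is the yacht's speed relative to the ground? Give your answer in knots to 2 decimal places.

Taking east as x and north as y: velocity relative to the water = (9.100, 0.000) knots; the water relative to ground = (0.000, -3.300) knots.
Velocity relative to ground = (9.100, 0.000) + (0.000, -3.300) = (9.100, -3.300) knots.
Speed = |(9.100, -3.300)| = 9.680 knots.

9.68 knots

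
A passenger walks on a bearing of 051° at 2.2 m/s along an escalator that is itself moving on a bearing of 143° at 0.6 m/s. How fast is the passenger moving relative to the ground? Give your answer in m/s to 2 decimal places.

2.26 m/s

Taking east as x and north as y: escalator velocity = (0.361, -0.479) m/s; passenger velocity relative to escalator = (1.710, 1.385) m/s.
Velocity relative to ground = (0.361, -0.479) + (1.710, 1.385) = (2.071, 0.905) m/s.
Speed = |(2.071, 0.905)| = 2.260 m/s.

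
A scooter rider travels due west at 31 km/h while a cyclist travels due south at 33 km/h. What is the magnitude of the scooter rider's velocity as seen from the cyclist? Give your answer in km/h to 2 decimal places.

45.28 km/h

Taking east as x and north as y: scooter rider velocity = (-31.000, 0.000) km/h; cyclist velocity = (0.000, -33.000) km/h.
Velocity of scooter rider relative to cyclist = (-31.000, 0.000) − (0.000, -33.000) = (-31.000, 33.000) km/h.
Magnitude = |(-31.000, 33.000)| = 45.277 km/h.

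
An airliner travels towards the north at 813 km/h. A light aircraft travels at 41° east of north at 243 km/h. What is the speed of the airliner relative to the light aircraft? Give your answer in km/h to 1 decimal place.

Taking east as x and north as y: airliner velocity = (0.000, 813.000) km/h; light aircraft velocity = (159.422, 183.394) km/h.
Velocity of airliner relative to light aircraft = (0.000, 813.000) − (159.422, 183.394) = (-159.422, 629.606) km/h.
Magnitude = |(-159.422, 629.606)| = 649.476 km/h.

649.5 km/h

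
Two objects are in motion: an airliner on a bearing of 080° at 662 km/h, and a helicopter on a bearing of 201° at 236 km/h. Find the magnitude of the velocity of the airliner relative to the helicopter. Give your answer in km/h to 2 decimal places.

Taking east as x and north as y: airliner velocity = (651.943, 114.955) km/h; helicopter velocity = (-84.575, -220.325) km/h.
Velocity of airliner relative to helicopter = (651.943, 114.955) − (-84.575, -220.325) = (736.518, 335.280) km/h.
Magnitude = |(736.518, 335.280)| = 809.241 km/h.

809.24 km/h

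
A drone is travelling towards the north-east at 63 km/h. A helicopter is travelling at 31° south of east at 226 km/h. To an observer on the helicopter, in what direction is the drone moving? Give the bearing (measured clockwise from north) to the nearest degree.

Taking east as x and north as y: drone velocity = (44.548, 44.548) km/h; helicopter velocity = (193.720, -116.399) km/h.
Velocity of drone relative to helicopter = (44.548, 44.548) − (193.720, -116.399) = (-149.172, 160.946) km/h.
Bearing = atan2(-149.17, 160.95) = 317.17° clockwise from north.

317°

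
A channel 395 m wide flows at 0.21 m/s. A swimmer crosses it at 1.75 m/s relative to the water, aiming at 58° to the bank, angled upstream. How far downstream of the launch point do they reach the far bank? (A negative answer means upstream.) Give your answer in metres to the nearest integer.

Perpendicular speed = 1.484 m/s; crossing time = 395 / 1.484 = 266.157 s.
Net downstream speed = -0.717 m/s.
Drift = -0.717 × 266.157 = -190.930 m (upstream).

-191 m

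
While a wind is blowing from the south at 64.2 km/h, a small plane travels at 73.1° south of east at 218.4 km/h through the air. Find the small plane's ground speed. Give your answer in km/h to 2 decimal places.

158.08 km/h

Taking east as x and north as y: velocity relative to the air = (63.489, -208.968) km/h; the air relative to ground = (0.000, 64.200) km/h.
Velocity relative to ground = (63.489, -208.968) + (0.000, 64.200) = (63.489, -144.768) km/h.
Speed = |(63.489, -144.768)| = 158.078 km/h.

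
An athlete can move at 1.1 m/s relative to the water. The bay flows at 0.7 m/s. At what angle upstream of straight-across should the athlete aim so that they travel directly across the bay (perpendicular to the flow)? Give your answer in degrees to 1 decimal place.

39.5°

To cancel the current, the upstream component of the athlete's velocity must equal the flow: 1.1 sin θ = 0.7.
sin θ = 0.7 / 1.1 = 0.6364.
θ = arcsin(0.6364) = 39.521°.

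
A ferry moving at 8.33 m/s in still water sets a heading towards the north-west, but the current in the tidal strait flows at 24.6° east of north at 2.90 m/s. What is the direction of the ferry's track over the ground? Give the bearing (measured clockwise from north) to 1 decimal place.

331.2°

Taking east as x and north as y: velocity relative to the water = (-5.890, 5.890) m/s; the water relative to ground = (1.207, 2.637) m/s.
Velocity relative to ground = (-5.890, 5.890) + (1.207, 2.637) = (-4.683, 8.527) m/s.
Bearing = atan2(-4.68, 8.53) = 331.22° clockwise from north.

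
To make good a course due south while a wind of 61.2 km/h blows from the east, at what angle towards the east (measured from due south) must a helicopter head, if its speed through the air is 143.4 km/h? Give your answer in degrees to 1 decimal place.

The wind pushes perpendicular to the desired track; the heading must have a component into the wind equal to 61.2 km/h: 143.4 sin θ = 61.2.
sin θ = 0.4268, so θ = 25.263°.

25.3°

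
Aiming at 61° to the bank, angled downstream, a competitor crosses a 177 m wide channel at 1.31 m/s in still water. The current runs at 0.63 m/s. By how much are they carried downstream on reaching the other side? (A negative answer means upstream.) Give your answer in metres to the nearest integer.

Perpendicular speed = 1.146 m/s; crossing time = 177 / 1.146 = 154.484 s.
Net downstream speed = 1.265 m/s.
Drift = 1.265 × 154.484 = 195.437 m (downstream).

195 m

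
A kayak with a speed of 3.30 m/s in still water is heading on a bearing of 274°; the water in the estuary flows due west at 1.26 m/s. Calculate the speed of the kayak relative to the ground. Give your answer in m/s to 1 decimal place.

Taking east as x and north as y: velocity relative to the water = (-3.292, 0.230) m/s; the water relative to ground = (-1.260, 0.000) m/s.
Velocity relative to ground = (-3.292, 0.230) + (-1.260, 0.000) = (-4.552, 0.230) m/s.
Speed = |(-4.552, 0.230)| = 4.558 m/s.

4.6 m/s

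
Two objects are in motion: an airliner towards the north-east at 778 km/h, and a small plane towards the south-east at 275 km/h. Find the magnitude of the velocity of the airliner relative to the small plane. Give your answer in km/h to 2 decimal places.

825.17 km/h

Taking east as x and north as y: airliner velocity = (550.129, 550.129) km/h; small plane velocity = (194.454, -194.454) km/h.
Velocity of airliner relative to small plane = (550.129, 550.129) − (194.454, -194.454) = (355.675, 744.583) km/h.
Magnitude = |(355.675, 744.583)| = 825.172 km/h.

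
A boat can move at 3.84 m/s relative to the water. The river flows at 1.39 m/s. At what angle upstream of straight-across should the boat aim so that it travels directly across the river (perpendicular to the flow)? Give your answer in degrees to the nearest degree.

21°

To cancel the current, the upstream component of the boat's velocity must equal the flow: 3.84 sin θ = 1.39.
sin θ = 1.39 / 3.84 = 0.3620.
θ = arcsin(0.3620) = 21.222°.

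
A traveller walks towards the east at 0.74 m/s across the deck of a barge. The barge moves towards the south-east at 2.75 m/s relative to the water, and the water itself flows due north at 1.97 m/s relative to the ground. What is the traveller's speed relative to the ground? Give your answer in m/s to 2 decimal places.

In east/north components (m/s): traveller relative to barge = (0.740, 0.000); barge relative to water = (1.945, -1.945); water relative to ground = (0.000, 1.970).
Sum = (2.685, 0.025) m/s.
Speed = |(2.685, 0.025)| = 2.685 m/s.

2.68 m/s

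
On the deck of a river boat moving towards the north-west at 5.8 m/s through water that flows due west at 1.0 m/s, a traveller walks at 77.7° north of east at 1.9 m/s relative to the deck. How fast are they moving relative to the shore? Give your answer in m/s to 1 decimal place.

7.6 m/s

In east/north components (m/s): traveller relative to river boat = (0.405, 1.856); river boat relative to water = (-4.101, 4.101); water relative to ground = (-1.000, 0.000).
Sum = (-4.696, 5.958) m/s.
Speed = |(-4.696, 5.958)| = 7.586 m/s.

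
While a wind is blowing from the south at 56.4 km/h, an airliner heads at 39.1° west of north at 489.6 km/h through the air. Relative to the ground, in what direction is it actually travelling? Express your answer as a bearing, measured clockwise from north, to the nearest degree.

Taking east as x and north as y: velocity relative to the air = (-308.779, 379.952) km/h; the air relative to ground = (0.000, 56.400) km/h.
Velocity relative to ground = (-308.779, 379.952) + (0.000, 56.400) = (-308.779, 436.352) km/h.
Bearing = atan2(-308.78, 436.35) = 324.72° clockwise from north.

325°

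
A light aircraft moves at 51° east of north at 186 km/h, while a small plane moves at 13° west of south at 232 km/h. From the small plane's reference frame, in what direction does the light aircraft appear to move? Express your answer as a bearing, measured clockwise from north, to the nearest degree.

030°

Taking east as x and north as y: light aircraft velocity = (144.549, 117.054) km/h; small plane velocity = (-52.189, -226.054) km/h.
Velocity of light aircraft relative to small plane = (144.549, 117.054) − (-52.189, -226.054) = (196.738, 343.107) km/h.
Bearing = atan2(196.74, 343.11) = 29.83° clockwise from north.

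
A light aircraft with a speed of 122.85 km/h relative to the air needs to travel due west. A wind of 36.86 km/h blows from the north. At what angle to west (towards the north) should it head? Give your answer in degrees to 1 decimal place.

17.5°

The wind pushes perpendicular to the desired track; the heading must have a component into the wind equal to 36.86 km/h: 122.85 sin θ = 36.86.
sin θ = 0.3000, so θ = 17.460°.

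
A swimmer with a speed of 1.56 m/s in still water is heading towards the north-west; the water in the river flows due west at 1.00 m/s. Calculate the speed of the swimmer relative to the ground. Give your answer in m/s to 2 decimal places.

2.37 m/s

Taking east as x and north as y: velocity relative to the water = (-1.103, 1.103) m/s; the water relative to ground = (-1.000, 0.000) m/s.
Velocity relative to ground = (-1.103, 1.103) + (-1.000, 0.000) = (-2.103, 1.103) m/s.
Speed = |(-2.103, 1.103)| = 2.375 m/s.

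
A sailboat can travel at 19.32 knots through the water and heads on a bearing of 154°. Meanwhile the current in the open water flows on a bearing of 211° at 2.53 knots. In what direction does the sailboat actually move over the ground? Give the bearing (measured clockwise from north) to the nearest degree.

160°

Taking east as x and north as y: velocity relative to the water = (8.469, -17.365) knots; the water relative to ground = (-1.303, -2.169) knots.
Velocity relative to ground = (8.469, -17.365) + (-1.303, -2.169) = (7.166, -19.533) knots.
Bearing = atan2(7.17, -19.53) = 159.85° clockwise from north.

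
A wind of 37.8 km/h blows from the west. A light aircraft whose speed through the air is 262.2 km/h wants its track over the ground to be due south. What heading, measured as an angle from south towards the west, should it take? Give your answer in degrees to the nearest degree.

The wind pushes perpendicular to the desired track; the heading must have a component into the wind equal to 37.8 km/h: 262.2 sin θ = 37.8.
sin θ = 0.1442, so θ = 8.289°.

8°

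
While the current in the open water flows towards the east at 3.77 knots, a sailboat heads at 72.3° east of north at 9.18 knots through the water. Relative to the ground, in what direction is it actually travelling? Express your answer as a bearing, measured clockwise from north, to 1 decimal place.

Taking east as x and north as y: velocity relative to the water = (8.745, 2.791) knots; the water relative to ground = (3.770, 0.000) knots.
Velocity relative to ground = (8.745, 2.791) + (3.770, 0.000) = (12.515, 2.791) knots.
Bearing = atan2(12.52, 2.79) = 77.43° clockwise from north.

077.4°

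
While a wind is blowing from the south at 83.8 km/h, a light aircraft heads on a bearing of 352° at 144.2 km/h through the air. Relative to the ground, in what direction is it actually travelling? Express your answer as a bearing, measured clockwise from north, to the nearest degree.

355°

Taking east as x and north as y: velocity relative to the air = (-20.069, 142.797) km/h; the air relative to ground = (0.000, 83.800) km/h.
Velocity relative to ground = (-20.069, 142.797) + (0.000, 83.800) = (-20.069, 226.597) km/h.
Bearing = atan2(-20.07, 226.60) = 354.94° clockwise from north.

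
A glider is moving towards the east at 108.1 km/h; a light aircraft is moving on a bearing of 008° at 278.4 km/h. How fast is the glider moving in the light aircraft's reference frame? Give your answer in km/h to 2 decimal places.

284.28 km/h

Taking east as x and north as y: glider velocity = (108.100, 0.000) km/h; light aircraft velocity = (38.746, 275.691) km/h.
Velocity of glider relative to light aircraft = (108.100, 0.000) − (38.746, 275.691) = (69.354, -275.691) km/h.
Magnitude = |(69.354, -275.691)| = 284.280 km/h.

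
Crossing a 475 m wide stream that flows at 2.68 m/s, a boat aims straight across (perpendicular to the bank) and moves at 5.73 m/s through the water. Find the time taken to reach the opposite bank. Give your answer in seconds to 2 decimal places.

82.90 s

The component of the boat's velocity perpendicular to the bank is 5.73 m/s.
The current is parallel to the bank, so it does not affect the crossing time.
Time = 475 / 5.730 = 82.897 s.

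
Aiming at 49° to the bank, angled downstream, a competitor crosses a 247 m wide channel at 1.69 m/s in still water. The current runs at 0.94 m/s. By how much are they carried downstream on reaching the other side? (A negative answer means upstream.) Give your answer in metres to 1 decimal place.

Perpendicular speed = 1.275 m/s; crossing time = 247 / 1.275 = 193.656 s.
Net downstream speed = 2.049 m/s.
Drift = 2.049 × 193.656 = 396.750 m (downstream).

396.8 m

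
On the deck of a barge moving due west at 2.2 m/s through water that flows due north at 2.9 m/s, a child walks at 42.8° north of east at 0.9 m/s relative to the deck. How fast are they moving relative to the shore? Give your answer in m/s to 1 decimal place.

3.8 m/s

In east/north components (m/s): child relative to barge = (0.660, 0.611); barge relative to water = (-2.200, 0.000); water relative to ground = (0.000, 2.900).
Sum = (-1.540, 3.511) m/s.
Speed = |(-1.540, 3.511)| = 3.834 m/s.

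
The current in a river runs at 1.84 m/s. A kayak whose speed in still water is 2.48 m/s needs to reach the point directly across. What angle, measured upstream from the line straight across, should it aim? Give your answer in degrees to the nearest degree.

48°

To cancel the current, the upstream component of the kayak's velocity must equal the flow: 2.48 sin θ = 1.84.
sin θ = 1.84 / 2.48 = 0.7419.
θ = arcsin(0.7419) = 47.897°.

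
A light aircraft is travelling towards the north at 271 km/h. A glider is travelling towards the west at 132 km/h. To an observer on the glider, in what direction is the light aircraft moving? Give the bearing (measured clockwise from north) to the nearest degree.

Taking east as x and north as y: light aircraft velocity = (0.000, 271.000) km/h; glider velocity = (-132.000, 0.000) km/h.
Velocity of light aircraft relative to glider = (0.000, 271.000) − (-132.000, 0.000) = (132.000, 271.000) km/h.
Bearing = atan2(132.00, 271.00) = 25.97° clockwise from north.

026°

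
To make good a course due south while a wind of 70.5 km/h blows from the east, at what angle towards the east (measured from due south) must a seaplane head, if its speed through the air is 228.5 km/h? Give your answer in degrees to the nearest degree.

18°

The wind pushes perpendicular to the desired track; the heading must have a component into the wind equal to 70.5 km/h: 228.5 sin θ = 70.5.
sin θ = 0.3085, so θ = 17.971°.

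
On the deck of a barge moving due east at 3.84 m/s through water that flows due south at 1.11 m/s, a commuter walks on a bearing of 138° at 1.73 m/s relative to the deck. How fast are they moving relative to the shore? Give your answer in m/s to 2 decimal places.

In east/north components (m/s): commuter relative to barge = (1.158, -1.286); barge relative to water = (3.840, 0.000); water relative to ground = (0.000, -1.110).
Sum = (4.998, -2.396) m/s.
Speed = |(4.998, -2.396)| = 5.542 m/s.

5.54 m/s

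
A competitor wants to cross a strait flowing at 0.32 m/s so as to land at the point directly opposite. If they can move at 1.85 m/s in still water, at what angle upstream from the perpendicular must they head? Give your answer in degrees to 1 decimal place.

10.0°

To cancel the current, the upstream component of the competitor's velocity must equal the flow: 1.85 sin θ = 0.32.
sin θ = 0.32 / 1.85 = 0.1730.
θ = arcsin(0.1730) = 9.961°.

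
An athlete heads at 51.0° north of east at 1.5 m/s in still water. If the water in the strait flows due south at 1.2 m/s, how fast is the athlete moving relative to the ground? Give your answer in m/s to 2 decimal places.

Taking east as x and north as y: velocity relative to the water = (0.944, 1.166) m/s; the water relative to ground = (0.000, -1.200) m/s.
Velocity relative to ground = (0.944, 1.166) + (0.000, -1.200) = (0.944, -0.034) m/s.
Speed = |(0.944, -0.034)| = 0.945 m/s.

0.94 m/s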